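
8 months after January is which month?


January is month 1
1 + 8 = 9

September


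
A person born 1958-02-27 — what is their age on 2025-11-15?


Birth: 1958-02-27
Reference: 2025-11-15
Year difference: 2025 - 1958 = 67

67 years old


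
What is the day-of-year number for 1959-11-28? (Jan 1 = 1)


Date: November 28, 1959
Days in months 1 through 10: 304
Plus 28 days in November

Day of year: 332


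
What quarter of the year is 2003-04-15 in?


Month: April (month 4)
Q1: Jan-Mar, Q2: Apr-Jun, Q3: Jul-Sep, Q4: Oct-Dec

Q2


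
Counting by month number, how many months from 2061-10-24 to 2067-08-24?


From October 2061 to August 2067
6 years * 12 = 72 months, minus 2 months = 70

70 months


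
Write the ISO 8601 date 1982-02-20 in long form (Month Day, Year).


ISO 1982-02-20 parses as year=1982, month=02, day=20
Month 2 -> February

February 20, 1982


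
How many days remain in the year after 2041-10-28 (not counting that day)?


Day of year: 301 of 365
Remaining = 365 - 301

64 days


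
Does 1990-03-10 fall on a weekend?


Anchor: Jan 1, 1990. With p = 1990 - 1 = 1989: (p + p//4 - p//100 + p//400) mod 7 = (1989 + 497 - 19 + 4) mod 7 = 2471 mod 7 = 0 -> Monday (Mon=0 ... Sun=6)
Day of year: 69; offset = 68
Weekday index = (0 + 68) mod 7 = 5 -> Saturday
Weekend days: Saturday, Sunday

Yes


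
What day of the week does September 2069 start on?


Target: September 1, 2069
Anchor: Jan 1, 2069. With p = 2069 - 1 = 2068: (p + p//4 - p//100 + p//400) mod 7 = (2068 + 517 - 20 + 5) mod 7 = 2570 mod 7 = 1 -> Tuesday (Mon=0 ... Sun=6)
Days before September (Jan-Aug): 243 days
Weekday index = (1 + 243) mod 7 = 6

Sunday


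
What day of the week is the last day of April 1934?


April 1934 has 30 days
Anchor: Jan 1, 1934. With p = 1934 - 1 = 1933: (p + p//4 - p//100 + p//400) mod 7 = (1933 + 483 - 19 + 4) mod 7 = 2401 mod 7 = 0 -> Monday (Mon=0 ... Sun=6)
Days before April (Jan-Mar): 90; April 1 index = (0 + 90) mod 7 = 6 -> Sunday
Last day offset: 30 - 1 = 29 days
Weekday index = (6 + 29) mod 7 = 0

Monday, April 30


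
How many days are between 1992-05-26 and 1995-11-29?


From 1992-05-26 to 1995-11-29
1992-05-26: days before May = 31 + 29 + 31 + 30 = 121 (1992 is a leap year); day of year = 121 + 26 = 147
1995-11-29: days before November = 31 + 28 + 31 + 30 + 31 + 30 + 31 + 31 + 30 + 31 = 304 (1995 is not a leap year); day of year = 304 + 29 = 333
Rest of 1992: 366 - 147 = 219
Full years 1993 (365), 1994 (365): 730
Total = 219 + 730 + 333 = 1282

1282 days


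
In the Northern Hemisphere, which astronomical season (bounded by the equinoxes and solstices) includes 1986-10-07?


Date: October 7
Astronomical Autumn (approx.; exact equinox/solstice day varies by year): September 22 to December 20
October 7 falls within the Autumn window

Autumn


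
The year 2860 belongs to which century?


Century = (year - 1) // 100 + 1
= (2860 - 1) // 100 + 1
= 2859 // 100 + 1
= 28 + 1

29th century


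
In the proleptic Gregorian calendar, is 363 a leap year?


Gregorian leap year rule: divisible by 4, but not by 100, unless also by 400.
363 is not divisible by 4 -> not a leap year

No


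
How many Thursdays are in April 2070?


April 2070 has 30 days
Anchor: Jan 1, 2070. With p = 2070 - 1 = 2069: (p + p//4 - p//100 + p//400) mod 7 = (2069 + 517 - 20 + 5) mod 7 = 2571 mod 7 = 2 -> Wednesday (Mon=0 ... Sun=6)
Days before April (Jan-Mar): 90; April 1 index = (2 + 90) mod 7 = 1 -> Tuesday
First Thursday is April 3
Thursdays: 3, 10, 17, 24

4 Thursdays


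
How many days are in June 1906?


June 1906

30 days


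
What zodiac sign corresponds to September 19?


Date: September 19
Conventional tropical zodiac dates: Virgo from August 23 onward; Libra starts September 23
September 19 falls within the Virgo range

Virgo


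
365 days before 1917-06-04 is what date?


Start: 1917-06-04, subtract 365 days
Back 4 days from June 4 reaches May 31, 1917 -> 361 left
May 1917 has 31 days -> back to April 30, 1917 -> 330 left
April 1917 has 30 days -> back to March 31, 1917 -> 300 left
March 1917 has 31 days -> back to February 28, 1917 -> 269 left
February 1917 has 28 days -> back to January 31, 1917 -> 241 left
January 1917 has 31 days -> back to December 31, 1916 -> 210 left
December 1916 has 31 days -> back to November 30, 1916 -> 179 left
November 1916 has 30 days -> back to October 31, 1916 -> 149 left
October 1916 has 31 days -> back to September 30, 1916 -> 118 left
September 1916 has 30 days -> back to August 31, 1916 -> 88 left
August 1916 has 31 days -> back to July 31, 1916 -> 57 left
July 1916 has 31 days -> back to June 30, 1916 -> 26 left
June 1916: 30 - 26 = 4 -> lands on June 4

Result: 1916-06-04


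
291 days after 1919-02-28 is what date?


Start: 1919-02-28, add 291 days
February 28 is the last day of February 1919 -> 291 left
March 1919 has 31 days -> 260 left
April 1919 has 30 days -> 230 left
May 1919 has 31 days -> 199 left
June 1919 has 30 days -> 169 left
July 1919 has 31 days -> 138 left
August 1919 has 31 days -> 107 left
September 1919 has 30 days -> 77 left
October 1919 has 31 days -> 46 left
November 1919 has 30 days -> 16 left
December 1919: 16 <= 31 -> lands on December 16

Result: 1919-12-16


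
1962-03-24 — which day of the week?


Date: March 24, 1962
Anchor: Jan 1, 1962. With p = 1962 - 1 = 1961: (p + p//4 - p//100 + p//400) mod 7 = (1961 + 490 - 19 + 4) mod 7 = 2436 mod 7 = 0 -> Monday (Mon=0 ... Sun=6)
Days before March (Jan-Feb): 59; offset = 59 + 24 - 1 = 82
Weekday index = (0 + 82) mod 7 = 5

Day of the week: Saturday


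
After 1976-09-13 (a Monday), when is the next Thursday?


Current: Monday
Target: Thursday
Days ahead: 3

Next Thursday: 1976-09-16


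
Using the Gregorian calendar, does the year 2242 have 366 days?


Gregorian leap year rule: divisible by 4, but not by 100, unless also by 400.
2242 is not divisible by 4 -> not a leap year

No


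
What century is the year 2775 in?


Century = (year - 1) // 100 + 1
= (2775 - 1) // 100 + 1
= 2774 // 100 + 1
= 27 + 1

28th century


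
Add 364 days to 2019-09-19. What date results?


Start: 2019-09-19, add 364 days
September 2019 has 30 days: 30 - 19 = 11 days to September 30 -> 353 left
October 2019 has 31 days -> 322 left
November 2019 has 30 days -> 292 left
December 2019 has 31 days -> 261 left
January 2020 has 31 days -> 230 left
February 2020 has 29 days -> 201 left
March 2020 has 31 days -> 170 left
April 2020 has 30 days -> 140 left
May 2020 has 31 days -> 109 left
June 2020 has 30 days -> 79 left
July 2020 has 31 days -> 48 left
August 2020 has 31 days -> 17 left
September 2020: 17 <= 30 -> lands on September 17

Result: 2020-09-17


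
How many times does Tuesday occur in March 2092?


March 2092 has 31 days
Anchor: Jan 1, 2092. With p = 2092 - 1 = 2091: (p + p//4 - p//100 + p//400) mod 7 = (2091 + 522 - 20 + 5) mod 7 = 2598 mod 7 = 1 -> Tuesday (Mon=0 ... Sun=6)
Days before March (Jan-Feb): 60; March 1 index = (1 + 60) mod 7 = 5 -> Saturday
First Tuesday is March 4
Tuesdays: 4, 11, 18, 25

4 Tuesdays


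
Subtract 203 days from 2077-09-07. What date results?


Start: 2077-09-07, subtract 203 days
Back 7 days from September 7 reaches August 31, 2077 -> 196 left
August 2077 has 31 days -> back to July 31, 2077 -> 165 left
July 2077 has 31 days -> back to June 30, 2077 -> 134 left
June 2077 has 30 days -> back to May 31, 2077 -> 104 left
May 2077 has 31 days -> back to April 30, 2077 -> 73 left
April 2077 has 30 days -> back to March 31, 2077 -> 43 left
March 2077 has 31 days -> back to February 28, 2077 -> 12 left
February 2077: 28 - 12 = 16 -> lands on February 16

Result: 2077-02-16


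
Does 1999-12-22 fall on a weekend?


Anchor: Jan 1, 1999. With p = 1999 - 1 = 1998: (p + p//4 - p//100 + p//400) mod 7 = (1998 + 499 - 19 + 4) mod 7 = 2482 mod 7 = 4 -> Friday (Mon=0 ... Sun=6)
Day of year: 356; offset = 355
Weekday index = (4 + 355) mod 7 = 2 -> Wednesday
Weekend days: Saturday, Sunday

No


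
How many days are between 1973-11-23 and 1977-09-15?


From 1973-11-23 to 1977-09-15
1973-11-23: days before November = 31 + 28 + 31 + 30 + 31 + 30 + 31 + 31 + 30 + 31 = 304 (1973 is not a leap year); day of year = 304 + 23 = 327
1977-09-15: days before September = 31 + 28 + 31 + 30 + 31 + 30 + 31 + 31 = 243 (1977 is not a leap year); day of year = 243 + 15 = 258
Rest of 1973: 365 - 327 = 38
Full years 1974 (365), 1975 (365), 1976 (366): 1096
Total = 38 + 1096 + 258 = 1392

1392 days


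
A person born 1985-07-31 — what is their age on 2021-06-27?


Birth: 1985-07-31
Reference: 2021-06-27
Year difference: 2021 - 1985 = 36
Birthday not yet reached in 2021, subtract 1

35 years old


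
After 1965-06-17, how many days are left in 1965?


Day of year: 168 of 365
Remaining = 365 - 168

197 days


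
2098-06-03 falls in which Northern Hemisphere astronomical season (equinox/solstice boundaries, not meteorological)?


Date: June 3
Astronomical Spring (approx.; exact equinox/solstice day varies by year): March 20 to June 20
June 3 falls within the Spring window

Spring


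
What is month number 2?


Month 2 of 12

February


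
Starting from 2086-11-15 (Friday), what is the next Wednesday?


Current: Friday
Target: Wednesday
Days ahead: 5

Next Wednesday: 2086-11-20


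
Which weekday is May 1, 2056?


Target: May 1, 2056
Anchor: Jan 1, 2056. With p = 2056 - 1 = 2055: (p + p//4 - p//100 + p//400) mod 7 = (2055 + 513 - 20 + 5) mod 7 = 2553 mod 7 = 5 -> Saturday (Mon=0 ... Sun=6)
Days before May (Jan-Apr): 121 days
Weekday index = (5 + 121) mod 7 = 0

Monday


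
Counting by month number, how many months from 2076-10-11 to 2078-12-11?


From October 2076 to December 2078
2 years * 12 = 24 months, plus 2 months = 26

26 months


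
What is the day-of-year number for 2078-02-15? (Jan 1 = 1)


Date: February 15, 2078
Days in months 1 through 1: 31
Plus 15 days in February

Day of year: 46


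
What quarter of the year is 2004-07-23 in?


Month: July (month 7)
Q1: Jan-Mar, Q2: Apr-Jun, Q3: Jul-Sep, Q4: Oct-Dec

Q3


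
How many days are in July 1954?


July 1954

31 days


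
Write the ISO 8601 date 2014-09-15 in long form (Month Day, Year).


ISO 2014-09-15 parses as year=2014, month=09, day=15
Month 9 -> September

September 15, 2014


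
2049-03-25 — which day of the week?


Date: March 25, 2049
Anchor: Jan 1, 2049. With p = 2049 - 1 = 2048: (p + p//4 - p//100 + p//400) mod 7 = (2048 + 512 - 20 + 5) mod 7 = 2545 mod 7 = 4 -> Friday (Mon=0 ... Sun=6)
Days before March (Jan-Feb): 59; offset = 59 + 25 - 1 = 83
Weekday index = (4 + 83) mod 7 = 3

Day of the week: Thursday


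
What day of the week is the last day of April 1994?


April 1994 has 30 days
Anchor: Jan 1, 1994. With p = 1994 - 1 = 1993: (p + p//4 - p//100 + p//400) mod 7 = (1993 + 498 - 19 + 4) mod 7 = 2476 mod 7 = 5 -> Saturday (Mon=0 ... Sun=6)
Days before April (Jan-Mar): 90; April 1 index = (5 + 90) mod 7 = 4 -> Friday
Last day offset: 30 - 1 = 29 days
Weekday index = (4 + 29) mod 7 = 5

Saturday, April 30


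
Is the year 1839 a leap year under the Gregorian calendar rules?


Gregorian leap year rule: divisible by 4, but not by 100, unless also by 400.
1839 is not divisible by 4 -> not a leap year

No


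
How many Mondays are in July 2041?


July 2041 has 31 days
Anchor: Jan 1, 2041. With p = 2041 - 1 = 2040: (p + p//4 - p//100 + p//400) mod 7 = (2040 + 510 - 20 + 5) mod 7 = 2535 mod 7 = 1 -> Tuesday (Mon=0 ... Sun=6)
Days before July (Jan-Jun): 181; July 1 index = (1 + 181) mod 7 = 0 -> Monday
First Monday is July 1
Mondays: 1, 8, 15, 22, 29

5 Mondays


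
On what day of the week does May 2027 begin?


Target: May 1, 2027
Anchor: Jan 1, 2027. With p = 2027 - 1 = 2026: (p + p//4 - p//100 + p//400) mod 7 = (2026 + 506 - 20 + 5) mod 7 = 2517 mod 7 = 4 -> Friday (Mon=0 ... Sun=6)
Days before May (Jan-Apr): 120 days
Weekday index = (4 + 120) mod 7 = 5

Saturday


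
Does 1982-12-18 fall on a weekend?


Anchor: Jan 1, 1982. With p = 1982 - 1 = 1981: (p + p//4 - p//100 + p//400) mod 7 = (1981 + 495 - 19 + 4) mod 7 = 2461 mod 7 = 4 -> Friday (Mon=0 ... Sun=6)
Day of year: 352; offset = 351
Weekday index = (4 + 351) mod 7 = 5 -> Saturday
Weekend days: Saturday, Sunday

Yes


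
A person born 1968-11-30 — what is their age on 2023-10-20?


Birth: 1968-11-30
Reference: 2023-10-20
Year difference: 2023 - 1968 = 55
Birthday not yet reached in 2023, subtract 1

54 years old


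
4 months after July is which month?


July is month 7
7 + 4 = 11

November


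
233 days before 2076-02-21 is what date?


Start: 2076-02-21, subtract 233 days
Back 21 days from February 21 reaches January 31, 2076 -> 212 left
January 2076 has 31 days -> back to December 31, 2075 -> 181 left
December 2075 has 31 days -> back to November 30, 2075 -> 150 left
November 2075 has 30 days -> back to October 31, 2075 -> 120 left
October 2075 has 31 days -> back to September 30, 2075 -> 89 left
September 2075 has 30 days -> back to August 31, 2075 -> 59 left
August 2075 has 31 days -> back to July 31, 2075 -> 28 left
July 2075: 31 - 28 = 3 -> lands on July 3

Result: 2075-07-03


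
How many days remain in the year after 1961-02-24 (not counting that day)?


Day of year: 55 of 365
Remaining = 365 - 55

310 days


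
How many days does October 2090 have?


October 2090

31 days


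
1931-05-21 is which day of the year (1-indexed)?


Date: May 21, 1931
Days in months 1 through 4: 120
Plus 21 days in May

Day of year: 141


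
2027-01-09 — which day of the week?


Date: January 9, 2027
Anchor: Jan 1, 2027. With p = 2027 - 1 = 2026: (p + p//4 - p//100 + p//400) mod 7 = (2026 + 506 - 20 + 5) mod 7 = 2517 mod 7 = 4 -> Friday (Mon=0 ... Sun=6)
Days into year = 9 - 1 = 8
Weekday index = (4 + 8) mod 7 = 5

Day of the week: Saturday


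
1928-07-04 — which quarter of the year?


Month: July (month 7)
Q1: Jan-Mar, Q2: Apr-Jun, Q3: Jul-Sep, Q4: Oct-Dec

Q3


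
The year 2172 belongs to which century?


Century = (year - 1) // 100 + 1
= (2172 - 1) // 100 + 1
= 2171 // 100 + 1
= 21 + 1

22nd century


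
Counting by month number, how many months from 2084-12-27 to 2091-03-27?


From December 2084 to March 2091
7 years * 12 = 84 months, minus 9 months = 75

75 months


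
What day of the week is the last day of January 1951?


January 1951 has 31 days
Anchor: Jan 1, 1951. With p = 1951 - 1 = 1950: (p + p//4 - p//100 + p//400) mod 7 = (1950 + 487 - 19 + 4) mod 7 = 2422 mod 7 = 0 -> Monday (Mon=0 ... Sun=6)
January 1 is the anchor itself -> Monday
Last day offset: 31 - 1 = 30 days
Weekday index = (0 + 30) mod 7 = 2

Wednesday, January 31


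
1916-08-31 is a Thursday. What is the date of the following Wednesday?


Current: Thursday
Target: Wednesday
Days ahead: 6

Next Wednesday: 1916-09-06


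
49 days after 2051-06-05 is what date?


Start: 2051-06-05, add 49 days
June 2051 has 30 days: 30 - 5 = 25 days to June 30 -> 24 left
July 2051: 24 <= 31 -> lands on July 24

Result: 2051-07-24


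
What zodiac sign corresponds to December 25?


Date: December 25
Conventional tropical zodiac dates: Capricorn from December 22 onward; Aquarius starts January 20
December 25 falls within the Capricorn range

Capricorn


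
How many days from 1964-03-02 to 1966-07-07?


From 1964-03-02 to 1966-07-07
1964-03-02: days before March = 31 + 29 = 60 (1964 is a leap year); day of year = 60 + 2 = 62
1966-07-07: days before July = 31 + 28 + 31 + 30 + 31 + 30 = 181 (1966 is not a leap year); day of year = 181 + 7 = 188
Rest of 1964: 366 - 62 = 304
Full years 1965 (365): 365
Total = 304 + 365 + 188 = 857

857 days


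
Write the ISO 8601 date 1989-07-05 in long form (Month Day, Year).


ISO 1989-07-05 parses as year=1989, month=07, day=05
Month 7 -> July

July 5, 1989


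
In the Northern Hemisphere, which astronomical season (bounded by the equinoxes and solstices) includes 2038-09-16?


Date: September 16
Astronomical Summer (approx.; exact equinox/solstice day varies by year): June 21 to September 21
September 16 falls within the Summer window

Summer


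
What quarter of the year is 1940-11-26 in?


Month: November (month 11)
Q1: Jan-Mar, Q2: Apr-Jun, Q3: Jul-Sep, Q4: Oct-Dec

Q4


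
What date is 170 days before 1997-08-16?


Start: 1997-08-16, subtract 170 days
Back 16 days from August 16 reaches July 31, 1997 -> 154 left
July 1997 has 31 days -> back to June 30, 1997 -> 123 left
June 1997 has 30 days -> back to May 31, 1997 -> 93 left
May 1997 has 31 days -> back to April 30, 1997 -> 62 left
April 1997 has 30 days -> back to March 31, 1997 -> 32 left
March 1997 has 31 days -> back to February 28, 1997 -> 1 left
February 1997: 28 - 1 = 27 -> lands on February 27

Result: 1997-02-27


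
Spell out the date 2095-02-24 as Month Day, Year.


ISO 2095-02-24 parses as year=2095, month=02, day=24
Month 2 -> February

February 24, 2095


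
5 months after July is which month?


July is month 7
7 + 5 = 12

December


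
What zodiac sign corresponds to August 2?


Date: August 2
Conventional tropical zodiac dates: Leo from July 23 onward; Virgo starts August 23
August 2 falls within the Leo range

Leo


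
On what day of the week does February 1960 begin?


Target: February 1, 1960
Anchor: Jan 1, 1960. With p = 1960 - 1 = 1959: (p + p//4 - p//100 + p//400) mod 7 = (1959 + 489 - 19 + 4) mod 7 = 2433 mod 7 = 4 -> Friday (Mon=0 ... Sun=6)
Days before February (Jan): 31 days
Weekday index = (4 + 31) mod 7 = 0

Monday


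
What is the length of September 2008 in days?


September 2008

30 days


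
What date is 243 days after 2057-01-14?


Start: 2057-01-14, add 243 days
January 2057 has 31 days: 31 - 14 = 17 days to January 31 -> 226 left
February 2057 has 28 days -> 198 left
March 2057 has 31 days -> 167 left
April 2057 has 30 days -> 137 left
May 2057 has 31 days -> 106 left
June 2057 has 30 days -> 76 left
July 2057 has 31 days -> 45 left
August 2057 has 31 days -> 14 left
September 2057: 14 <= 30 -> lands on September 14

Result: 2057-09-14


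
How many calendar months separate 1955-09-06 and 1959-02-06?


From September 1955 to February 1959
4 years * 12 = 48 months, minus 7 months = 41

41 months


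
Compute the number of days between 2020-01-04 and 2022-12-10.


From 2020-01-04 to 2022-12-10
2020-01-04: day of year = 4
2022-12-10: days before December = 31 + 28 + 31 + 30 + 31 + 30 + 31 + 31 + 30 + 31 + 30 = 334 (2022 is not a leap year); day of year = 334 + 10 = 344
Rest of 2020: 366 - 4 = 362
Full years 2021 (365): 365
Total = 362 + 365 + 344 = 1071

1071 days


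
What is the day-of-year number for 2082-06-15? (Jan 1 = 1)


Date: June 15, 2082
Days in months 1 through 5: 151
Plus 15 days in June

Day of year: 166


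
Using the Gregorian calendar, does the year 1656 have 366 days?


Gregorian leap year rule: divisible by 4, but not by 100, unless also by 400.
1656 is divisible by 4 but not 100 -> leap year

Yes


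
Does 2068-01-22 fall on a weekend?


Anchor: Jan 1, 2068. With p = 2068 - 1 = 2067: (p + p//4 - p//100 + p//400) mod 7 = (2067 + 516 - 20 + 5) mod 7 = 2568 mod 7 = 6 -> Sunday (Mon=0 ... Sun=6)
Day of year: 22; offset = 21
Weekday index = (6 + 21) mod 7 = 6 -> Sunday
Weekend days: Saturday, Sunday

Yes


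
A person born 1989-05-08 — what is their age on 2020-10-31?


Birth: 1989-05-08
Reference: 2020-10-31
Year difference: 2020 - 1989 = 31

31 years old


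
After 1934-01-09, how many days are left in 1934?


Day of year: 9 of 365
Remaining = 365 - 9

356 days


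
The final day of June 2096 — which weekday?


June 2096 has 30 days
Anchor: Jan 1, 2096. With p = 2096 - 1 = 2095: (p + p//4 - p//100 + p//400) mod 7 = (2095 + 523 - 20 + 5) mod 7 = 2603 mod 7 = 6 -> Sunday (Mon=0 ... Sun=6)
Days before June (Jan-May): 152; June 1 index = (6 + 152) mod 7 = 4 -> Friday
Last day offset: 30 - 1 = 29 days
Weekday index = (4 + 29) mod 7 = 5

Saturday, June 30


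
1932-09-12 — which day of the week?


Date: September 12, 1932
Anchor: Jan 1, 1932. With p = 1932 - 1 = 1931: (p + p//4 - p//100 + p//400) mod 7 = (1931 + 482 - 19 + 4) mod 7 = 2398 mod 7 = 4 -> Friday (Mon=0 ... Sun=6)
Days before September (Jan-Aug): 244; offset = 244 + 12 - 1 = 255
Weekday index = (4 + 255) mod 7 = 0

Day of the week: Monday


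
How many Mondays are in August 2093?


August 2093 has 31 days
Anchor: Jan 1, 2093. With p = 2093 - 1 = 2092: (p + p//4 - p//100 + p//400) mod 7 = (2092 + 523 - 20 + 5) mod 7 = 2600 mod 7 = 3 -> Thursday (Mon=0 ... Sun=6)
Days before August (Jan-Jul): 212; August 1 index = (3 + 212) mod 7 = 5 -> Saturday
First Monday is August 3
Mondays: 3, 10, 17, 24, 31

5 Mondays


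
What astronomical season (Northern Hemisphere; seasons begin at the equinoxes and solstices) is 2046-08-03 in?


Date: August 3
Astronomical Summer (approx.; exact equinox/solstice day varies by year): June 21 to September 21
August 3 falls within the Summer window

Summer


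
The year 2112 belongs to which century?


Century = (year - 1) // 100 + 1
= (2112 - 1) // 100 + 1
= 2111 // 100 + 1
= 21 + 1

22nd century


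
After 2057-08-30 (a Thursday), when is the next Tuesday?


Current: Thursday
Target: Tuesday
Days ahead: 5

Next Tuesday: 2057-09-04


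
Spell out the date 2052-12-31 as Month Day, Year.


ISO 2052-12-31 parses as year=2052, month=12, day=31
Month 12 -> December

December 31, 2052


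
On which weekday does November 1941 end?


November 1941 has 30 days
Anchor: Jan 1, 1941. With p = 1941 - 1 = 1940: (p + p//4 - p//100 + p//400) mod 7 = (1940 + 485 - 19 + 4) mod 7 = 2410 mod 7 = 2 -> Wednesday (Mon=0 ... Sun=6)
Days before November (Jan-Oct): 304; November 1 index = (2 + 304) mod 7 = 5 -> Saturday
Last day offset: 30 - 1 = 29 days
Weekday index = (5 + 29) mod 7 = 6

Sunday, November 30


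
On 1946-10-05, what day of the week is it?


Date: October 5, 1946
Anchor: Jan 1, 1946. With p = 1946 - 1 = 1945: (p + p//4 - p//100 + p//400) mod 7 = (1945 + 486 - 19 + 4) mod 7 = 2416 mod 7 = 1 -> Tuesday (Mon=0 ... Sun=6)
Days before October (Jan-Sep): 273; offset = 273 + 5 - 1 = 277
Weekday index = (1 + 277) mod 7 = 5

Day of the week: Saturday


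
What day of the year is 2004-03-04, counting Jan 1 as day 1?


Date: March 4, 2004
Days in months 1 through 2: 60
Plus 4 days in March

Day of year: 64


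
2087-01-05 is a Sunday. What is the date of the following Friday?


Current: Sunday
Target: Friday
Days ahead: 5

Next Friday: 2087-01-10


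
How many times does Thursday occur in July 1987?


July 1987 has 31 days
Anchor: Jan 1, 1987. With p = 1987 - 1 = 1986: (p + p//4 - p//100 + p//400) mod 7 = (1986 + 496 - 19 + 4) mod 7 = 2467 mod 7 = 3 -> Thursday (Mon=0 ... Sun=6)
Days before July (Jan-Jun): 181; July 1 index = (3 + 181) mod 7 = 2 -> Wednesday
First Thursday is July 2
Thursdays: 2, 9, 16, 23, 30

5 Thursdays


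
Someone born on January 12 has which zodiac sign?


Date: January 12
Conventional tropical zodiac dates: Capricorn from December 22 onward; Aquarius starts January 20
January 12 falls within the Capricorn range

Capricorn


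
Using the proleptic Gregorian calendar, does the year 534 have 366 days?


Gregorian leap year rule: divisible by 4, but not by 100, unless also by 400.
534 is not divisible by 4 -> not a leap year

No


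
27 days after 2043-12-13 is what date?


Start: 2043-12-13, add 27 days
December 2043 has 31 days: 31 - 13 = 18 days to December 31 -> 9 left
January 2044: 9 <= 31 -> lands on January 9

Result: 2044-01-09


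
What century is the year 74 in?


Century = (year - 1) // 100 + 1
= (74 - 1) // 100 + 1
= 73 // 100 + 1
= 0 + 1

1st century


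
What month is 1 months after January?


January is month 1
1 + 1 = 2

February


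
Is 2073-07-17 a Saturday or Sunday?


Anchor: Jan 1, 2073. With p = 2073 - 1 = 2072: (p + p//4 - p//100 + p//400) mod 7 = (2072 + 518 - 20 + 5) mod 7 = 2575 mod 7 = 6 -> Sunday (Mon=0 ... Sun=6)
Day of year: 198; offset = 197
Weekday index = (6 + 197) mod 7 = 0 -> Monday
Weekend days: Saturday, Sunday

No


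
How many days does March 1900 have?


March 1900

31 days


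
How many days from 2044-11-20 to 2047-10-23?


From 2044-11-20 to 2047-10-23
2044-11-20: days before November = 31 + 29 + 31 + 30 + 31 + 30 + 31 + 31 + 30 + 31 = 305 (2044 is a leap year); day of year = 305 + 20 = 325
2047-10-23: days before October = 31 + 28 + 31 + 30 + 31 + 30 + 31 + 31 + 30 = 273 (2047 is not a leap year); day of year = 273 + 23 = 296
Rest of 2044: 366 - 325 = 41
Full years 2045 (365), 2046 (365): 730
Total = 41 + 730 + 296 = 1067

1067 days


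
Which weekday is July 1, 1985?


Target: July 1, 1985
Anchor: Jan 1, 1985. With p = 1985 - 1 = 1984: (p + p//4 - p//100 + p//400) mod 7 = (1984 + 496 - 19 + 4) mod 7 = 2465 mod 7 = 1 -> Tuesday (Mon=0 ... Sun=6)
Days before July (Jan-Jun): 181 days
Weekday index = (1 + 181) mod 7 = 0

Monday


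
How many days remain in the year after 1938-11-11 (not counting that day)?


Day of year: 315 of 365
Remaining = 365 - 315

50 days


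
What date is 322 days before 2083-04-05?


Start: 2083-04-05, subtract 322 days
Back 5 days from April 5 reaches March 31, 2083 -> 317 left
March 2083 has 31 days -> back to February 28, 2083 -> 286 left
February 2083 has 28 days -> back to January 31, 2083 -> 258 left
January 2083 has 31 days -> back to December 31, 2082 -> 227 left
December 2082 has 31 days -> back to November 30, 2082 -> 196 left
November 2082 has 30 days -> back to October 31, 2082 -> 166 left
October 2082 has 31 days -> back to September 30, 2082 -> 135 left
September 2082 has 30 days -> back to August 31, 2082 -> 105 left
August 2082 has 31 days -> back to July 31, 2082 -> 74 left
July 2082 has 31 days -> back to June 30, 2082 -> 43 left
June 2082 has 30 days -> back to May 31, 2082 -> 13 left
May 2082: 31 - 13 = 18 -> lands on May 18

Result: 2082-05-18


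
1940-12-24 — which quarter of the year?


Month: December (month 12)
Q1: Jan-Mar, Q2: Apr-Jun, Q3: Jul-Sep, Q4: Oct-Dec

Q4


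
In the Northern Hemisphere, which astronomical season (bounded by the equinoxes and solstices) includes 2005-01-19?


Date: January 19
Astronomical Winter (approx.; exact equinox/solstice day varies by year): December 21 to March 19
January 19 falls within the Winter window

Winter


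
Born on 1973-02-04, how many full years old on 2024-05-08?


Birth: 1973-02-04
Reference: 2024-05-08
Year difference: 2024 - 1973 = 51

51 years old


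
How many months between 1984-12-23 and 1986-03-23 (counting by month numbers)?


From December 1984 to March 1986
2 years * 12 = 24 months, minus 9 months = 15

15 months


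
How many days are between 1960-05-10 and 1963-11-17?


From 1960-05-10 to 1963-11-17
1960-05-10: days before May = 31 + 29 + 31 + 30 = 121 (1960 is a leap year); day of year = 121 + 10 = 131
1963-11-17: days before November = 31 + 28 + 31 + 30 + 31 + 30 + 31 + 31 + 30 + 31 = 304 (1963 is not a leap year); day of year = 304 + 17 = 321
Rest of 1960: 366 - 131 = 235
Full years 1961 (365), 1962 (365): 730
Total = 235 + 730 + 321 = 1286

1286 days


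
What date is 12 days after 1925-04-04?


Start: 1925-04-04, add 12 days
April 1925 has 30 days; 4 + 12 = 16 stays within April

Result: 1925-04-16


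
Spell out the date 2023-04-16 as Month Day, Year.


ISO 2023-04-16 parses as year=2023, month=04, day=16
Month 4 -> April

April 16, 2023


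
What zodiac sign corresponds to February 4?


Date: February 4
Conventional tropical zodiac dates: Aquarius from January 20 onward; Pisces starts February 19
February 4 falls within the Aquarius range

Aquarius


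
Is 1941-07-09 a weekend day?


Anchor: Jan 1, 1941. With p = 1941 - 1 = 1940: (p + p//4 - p//100 + p//400) mod 7 = (1940 + 485 - 19 + 4) mod 7 = 2410 mod 7 = 2 -> Wednesday (Mon=0 ... Sun=6)
Day of year: 190; offset = 189
Weekday index = (2 + 189) mod 7 = 2 -> Wednesday
Weekend days: Saturday, Sunday

No


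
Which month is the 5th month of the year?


Month 5 of 12

May


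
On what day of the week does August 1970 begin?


Target: August 1, 1970
Anchor: Jan 1, 1970. With p = 1970 - 1 = 1969: (p + p//4 - p//100 + p//400) mod 7 = (1969 + 492 - 19 + 4) mod 7 = 2446 mod 7 = 3 -> Thursday (Mon=0 ... Sun=6)
Days before August (Jan-Jul): 212 days
Weekday index = (3 + 212) mod 7 = 5

Saturday


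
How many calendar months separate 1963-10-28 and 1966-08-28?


From October 1963 to August 1966
3 years * 12 = 36 months, minus 2 months = 34

34 months


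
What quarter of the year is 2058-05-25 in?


Month: May (month 5)
Q1: Jan-Mar, Q2: Apr-Jun, Q3: Jul-Sep, Q4: Oct-Dec

Q2


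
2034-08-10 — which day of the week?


Date: August 10, 2034
Anchor: Jan 1, 2034. With p = 2034 - 1 = 2033: (p + p//4 - p//100 + p//400) mod 7 = (2033 + 508 - 20 + 5) mod 7 = 2526 mod 7 = 6 -> Sunday (Mon=0 ... Sun=6)
Days before August (Jan-Jul): 212; offset = 212 + 10 - 1 = 221
Weekday index = (6 + 221) mod 7 = 3

Day of the week: Thursday


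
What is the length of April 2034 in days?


April 2034

30 days


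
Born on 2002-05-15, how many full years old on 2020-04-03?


Birth: 2002-05-15
Reference: 2020-04-03
Year difference: 2020 - 2002 = 18
Birthday not yet reached in 2020, subtract 1

17 years old


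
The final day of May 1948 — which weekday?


May 1948 has 31 days
Anchor: Jan 1, 1948. With p = 1948 - 1 = 1947: (p + p//4 - p//100 + p//400) mod 7 = (1947 + 486 - 19 + 4) mod 7 = 2418 mod 7 = 3 -> Thursday (Mon=0 ... Sun=6)
Days before May (Jan-Apr): 121; May 1 index = (3 + 121) mod 7 = 5 -> Saturday
Last day offset: 31 - 1 = 30 days
Weekday index = (5 + 30) mod 7 = 0

Monday, May 31


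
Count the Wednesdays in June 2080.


June 2080 has 30 days
Anchor: Jan 1, 2080. With p = 2080 - 1 = 2079: (p + p//4 - p//100 + p//400) mod 7 = (2079 + 519 - 20 + 5) mod 7 = 2583 mod 7 = 0 -> Monday (Mon=0 ... Sun=6)
Days before June (Jan-May): 152; June 1 index = (0 + 152) mod 7 = 5 -> Saturday
First Wednesday is June 5
Wednesdays: 5, 12, 19, 26

4 Wednesdays


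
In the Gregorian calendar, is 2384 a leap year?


Gregorian leap year rule: divisible by 4, but not by 100, unless also by 400.
2384 is divisible by 4 but not 100 -> leap year

Yes


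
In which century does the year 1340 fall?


Century = (year - 1) // 100 + 1
= (1340 - 1) // 100 + 1
= 1339 // 100 + 1
= 13 + 1

14th century


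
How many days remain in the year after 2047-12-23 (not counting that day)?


Day of year: 357 of 365
Remaining = 365 - 357

8 days


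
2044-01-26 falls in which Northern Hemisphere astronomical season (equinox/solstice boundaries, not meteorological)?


Date: January 26
Astronomical Winter (approx.; exact equinox/solstice day varies by year): December 21 to March 19
January 26 falls within the Winter window

Winter


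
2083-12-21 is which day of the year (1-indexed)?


Date: December 21, 2083
Days in months 1 through 11: 334
Plus 21 days in December

Day of year: 355


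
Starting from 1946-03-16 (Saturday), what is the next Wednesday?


Current: Saturday
Target: Wednesday
Days ahead: 4

Next Wednesday: 1946-03-20


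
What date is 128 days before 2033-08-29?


Start: 2033-08-29, subtract 128 days
Back 29 days from August 29 reaches July 31, 2033 -> 99 left
July 2033 has 31 days -> back to June 30, 2033 -> 68 left
June 2033 has 30 days -> back to May 31, 2033 -> 38 left
May 2033 has 31 days -> back to April 30, 2033 -> 7 left
April 2033: 30 - 7 = 23 -> lands on April 23

Result: 2033-04-23


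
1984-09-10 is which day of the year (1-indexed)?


Date: September 10, 1984
Days in months 1 through 8: 244
Plus 10 days in September

Day of year: 254


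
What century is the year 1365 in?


Century = (year - 1) // 100 + 1
= (1365 - 1) // 100 + 1
= 1364 // 100 + 1
= 13 + 1

14th century


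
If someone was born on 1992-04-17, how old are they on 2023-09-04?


Birth: 1992-04-17
Reference: 2023-09-04
Year difference: 2023 - 1992 = 31

31 years old


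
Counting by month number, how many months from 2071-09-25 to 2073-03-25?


From September 2071 to March 2073
2 years * 12 = 24 months, minus 6 months = 18

18 months


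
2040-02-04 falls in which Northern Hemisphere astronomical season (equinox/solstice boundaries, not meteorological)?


Date: February 4
Astronomical Winter (approx.; exact equinox/solstice day varies by year): December 21 to March 19
February 4 falls within the Winter window

Winter


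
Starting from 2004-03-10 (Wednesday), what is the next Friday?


Current: Wednesday
Target: Friday
Days ahead: 2

Next Friday: 2004-03-12


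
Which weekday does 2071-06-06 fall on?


Date: June 6, 2071
Anchor: Jan 1, 2071. With p = 2071 - 1 = 2070: (p + p//4 - p//100 + p//400) mod 7 = (2070 + 517 - 20 + 5) mod 7 = 2572 mod 7 = 3 -> Thursday (Mon=0 ... Sun=6)
Days before June (Jan-May): 151; offset = 151 + 6 - 1 = 156
Weekday index = (3 + 156) mod 7 = 5

Day of the week: Saturday


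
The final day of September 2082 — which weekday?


September 2082 has 30 days
Anchor: Jan 1, 2082. With p = 2082 - 1 = 2081: (p + p//4 - p//100 + p//400) mod 7 = (2081 + 520 - 20 + 5) mod 7 = 2586 mod 7 = 3 -> Thursday (Mon=0 ... Sun=6)
Days before September (Jan-Aug): 243; September 1 index = (3 + 243) mod 7 = 1 -> Tuesday
Last day offset: 30 - 1 = 29 days
Weekday index = (1 + 29) mod 7 = 2

Wednesday, September 30


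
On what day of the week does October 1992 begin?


Target: October 1, 1992
Anchor: Jan 1, 1992. With p = 1992 - 1 = 1991: (p + p//4 - p//100 + p//400) mod 7 = (1991 + 497 - 19 + 4) mod 7 = 2473 mod 7 = 2 -> Wednesday (Mon=0 ... Sun=6)
Days before October (Jan-Sep): 274 days
Weekday index = (2 + 274) mod 7 = 3

Thursday


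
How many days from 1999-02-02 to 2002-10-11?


From 1999-02-02 to 2002-10-11
1999-02-02: days before February = 31; day of year = 31 + 2 = 33
2002-10-11: days before October = 31 + 28 + 31 + 30 + 31 + 30 + 31 + 31 + 30 = 273 (2002 is not a leap year); day of year = 273 + 11 = 284
Rest of 1999: 365 - 33 = 332
Full years 2000 (366), 2001 (365): 731
Total = 332 + 731 + 284 = 1347

1347 days


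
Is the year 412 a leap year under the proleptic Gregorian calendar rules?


Gregorian leap year rule: divisible by 4, but not by 100, unless also by 400.
412 is divisible by 4 but not 100 -> leap year

Yes


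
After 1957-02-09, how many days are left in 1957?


Day of year: 40 of 365
Remaining = 365 - 40

325 days


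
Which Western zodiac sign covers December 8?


Date: December 8
Conventional tropical zodiac dates: Sagittarius from November 22 onward; Capricorn starts December 22
December 8 falls within the Sagittarius range

Sagittarius


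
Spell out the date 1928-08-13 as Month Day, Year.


ISO 1928-08-13 parses as year=1928, month=08, day=13
Month 8 -> August

August 13, 1928


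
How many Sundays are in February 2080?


February 2080 has 29 days
Anchor: Jan 1, 2080. With p = 2080 - 1 = 2079: (p + p//4 - p//100 + p//400) mod 7 = (2079 + 519 - 20 + 5) mod 7 = 2583 mod 7 = 0 -> Monday (Mon=0 ... Sun=6)
Days before February (Jan): 31; February 1 index = (0 + 31) mod 7 = 3 -> Thursday
First Sunday is February 4
Sundays: 4, 11, 18, 25

4 Sundays


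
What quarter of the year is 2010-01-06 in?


Month: January (month 1)
Q1: Jan-Mar, Q2: Apr-Jun, Q3: Jul-Sep, Q4: Oct-Dec

Q1


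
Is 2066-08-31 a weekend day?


Anchor: Jan 1, 2066. With p = 2066 - 1 = 2065: (p + p//4 - p//100 + p//400) mod 7 = (2065 + 516 - 20 + 5) mod 7 = 2566 mod 7 = 4 -> Friday (Mon=0 ... Sun=6)
Day of year: 243; offset = 242
Weekday index = (4 + 242) mod 7 = 1 -> Tuesday
Weekend days: Saturday, Sunday

No


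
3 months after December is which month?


December is month 12
12 + 3 = 15; wrap: 15 - 12 = 3

March


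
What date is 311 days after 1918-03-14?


Start: 1918-03-14, add 311 days
March 1918 has 31 days: 31 - 14 = 17 days to March 31 -> 294 left
April 1918 has 30 days -> 264 left
May 1918 has 31 days -> 233 left
June 1918 has 30 days -> 203 left
July 1918 has 31 days -> 172 left
August 1918 has 31 days -> 141 left
September 1918 has 30 days -> 111 left
October 1918 has 31 days -> 80 left
November 1918 has 30 days -> 50 left
December 1918 has 31 days -> 19 left
January 1919: 19 <= 31 -> lands on January 19

Result: 1919-01-19


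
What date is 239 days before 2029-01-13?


Start: 2029-01-13, subtract 239 days
Back 13 days from January 13 reaches December 31, 2028 -> 226 left
December 2028 has 31 days -> back to November 30, 2028 -> 195 left
November 2028 has 30 days -> back to October 31, 2028 -> 165 left
October 2028 has 31 days -> back to September 30, 2028 -> 134 left
September 2028 has 30 days -> back to August 31, 2028 -> 104 left
August 2028 has 31 days -> back to July 31, 2028 -> 73 left
July 2028 has 31 days -> back to June 30, 2028 -> 42 left
June 2028 has 30 days -> back to May 31, 2028 -> 12 left
May 2028: 31 - 12 = 19 -> lands on May 19

Result: 2028-05-19


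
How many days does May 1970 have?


May 1970

31 days


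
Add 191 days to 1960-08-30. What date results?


Start: 1960-08-30, add 191 days
August 1960 has 31 days: 31 - 30 = 1 day to August 31 -> 190 left
September 1960 has 30 days -> 160 left
October 1960 has 31 days -> 129 left
November 1960 has 30 days -> 99 left
December 1960 has 31 days -> 68 left
January 1961 has 31 days -> 37 left
February 1961 has 28 days -> 9 left
March 1961: 9 <= 31 -> lands on March 9

Result: 1961-03-09


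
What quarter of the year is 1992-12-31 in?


Month: December (month 12)
Q1: Jan-Mar, Q2: Apr-Jun, Q3: Jul-Sep, Q4: Oct-Dec

Q4


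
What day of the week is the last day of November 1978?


November 1978 has 30 days
Anchor: Jan 1, 1978. With p = 1978 - 1 = 1977: (p + p//4 - p//100 + p//400) mod 7 = (1977 + 494 - 19 + 4) mod 7 = 2456 mod 7 = 6 -> Sunday (Mon=0 ... Sun=6)
Days before November (Jan-Oct): 304; November 1 index = (6 + 304) mod 7 = 2 -> Wednesday
Last day offset: 30 - 1 = 29 days
Weekday index = (2 + 29) mod 7 = 3

Thursday, November 30


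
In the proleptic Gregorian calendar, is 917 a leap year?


Gregorian leap year rule: divisible by 4, but not by 100, unless also by 400.
917 is not divisible by 4 -> not a leap year

No


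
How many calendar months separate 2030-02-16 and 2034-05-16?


From February 2030 to May 2034
4 years * 12 = 48 months, plus 3 months = 51

51 months


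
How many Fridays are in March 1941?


March 1941 has 31 days
Anchor: Jan 1, 1941. With p = 1941 - 1 = 1940: (p + p//4 - p//100 + p//400) mod 7 = (1940 + 485 - 19 + 4) mod 7 = 2410 mod 7 = 2 -> Wednesday (Mon=0 ... Sun=6)
Days before March (Jan-Feb): 59; March 1 index = (2 + 59) mod 7 = 5 -> Saturday
First Friday is March 7
Fridays: 7, 14, 21, 28

4 Fridays


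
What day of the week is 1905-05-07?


Date: May 7, 1905
Anchor: Jan 1, 1905. With p = 1905 - 1 = 1904: (p + p//4 - p//100 + p//400) mod 7 = (1904 + 476 - 19 + 4) mod 7 = 2365 mod 7 = 6 -> Sunday (Mon=0 ... Sun=6)
Days before May (Jan-Apr): 120; offset = 120 + 7 - 1 = 126
Weekday index = (6 + 126) mod 7 = 6

Day of the week: Sunday


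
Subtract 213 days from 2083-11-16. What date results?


Start: 2083-11-16, subtract 213 days
Back 16 days from November 16 reaches October 31, 2083 -> 197 left
October 2083 has 31 days -> back to September 30, 2083 -> 166 left
September 2083 has 30 days -> back to August 31, 2083 -> 136 left
August 2083 has 31 days -> back to July 31, 2083 -> 105 left
July 2083 has 31 days -> back to June 30, 2083 -> 74 left
June 2083 has 30 days -> back to May 31, 2083 -> 44 left
May 2083 has 31 days -> back to April 30, 2083 -> 13 left
April 2083: 30 - 13 = 17 -> lands on April 17

Result: 2083-04-17
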